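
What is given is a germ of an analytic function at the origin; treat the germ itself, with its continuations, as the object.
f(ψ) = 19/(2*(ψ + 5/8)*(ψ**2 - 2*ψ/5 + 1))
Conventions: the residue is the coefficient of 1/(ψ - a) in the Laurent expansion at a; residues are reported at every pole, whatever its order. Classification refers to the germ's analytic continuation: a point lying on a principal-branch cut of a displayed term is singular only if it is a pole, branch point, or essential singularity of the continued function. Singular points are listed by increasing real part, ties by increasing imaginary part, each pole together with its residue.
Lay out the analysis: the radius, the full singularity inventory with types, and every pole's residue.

Radius of convergence at 0: 5/8.
At -5/8: a pole of order 1; residue 608/105.
At (1/5) - ((2/5)*sqrt(6))*i: a pole of order 1; residue (-304/105) + ((209/210)*sqrt(6))*i.
At (1/5) + ((2/5)*sqrt(6))*i: a pole of order 1; residue (-304/105) - ((209/210)*sqrt(6))*i.

Denominator factor (ψ + 5/8): pole of order 1 at -5/8, modulus 5/8.
Denominator factor (ψ**2 - 2*ψ/5 + 1): discriminant -96/25, complex-conjugate roots (1/5) + ((2/5)*sqrt(6))*i and (1/5) - ((2/5)*sqrt(6))*i; poles of order 1, moduli 1 and 1.
The radius of convergence is the smallest modulus among the singular points: 5/8.
At the order-1 pole -5/8 set g(ψ) = (ψ - (-5/8))*f(ψ) = 19/(2*(ψ**2 - 2*ψ/5 + 1)).
Simple pole: residue = g(a) at a = -5/8, which is 608/105.
The factor ψ**2 - 2*ψ/5 + 1 splits as (ψ - a)(ψ - a') with a = (1/5) - ((2/5)*sqrt(6))*i, a' = (1/5) + ((2/5)*sqrt(6))*i. At the order-1 pole a set g(ψ) = (ψ - a)*f(ψ) = [19/(2*(ψ + 5/8))] / (ψ - a').
Simple pole: residue = g(a) at a = (1/5) - ((2/5)*sqrt(6))*i, which is (-304/105) + ((209/210)*sqrt(6))*i.
The factor ψ**2 - 2*ψ/5 + 1 splits as (ψ - a)(ψ - a') with a = (1/5) + ((2/5)*sqrt(6))*i, a' = (1/5) - ((2/5)*sqrt(6))*i. At the order-1 pole a set g(ψ) = (ψ - a)*f(ψ) = [19/(2*(ψ + 5/8))] / (ψ - a').
Simple pole: residue = g(a) at a = (1/5) + ((2/5)*sqrt(6))*i, which is (-304/105) - ((209/210)*sqrt(6))*i.
List the singular points by increasing real part (a conjugate pair: the negative imaginary part first).


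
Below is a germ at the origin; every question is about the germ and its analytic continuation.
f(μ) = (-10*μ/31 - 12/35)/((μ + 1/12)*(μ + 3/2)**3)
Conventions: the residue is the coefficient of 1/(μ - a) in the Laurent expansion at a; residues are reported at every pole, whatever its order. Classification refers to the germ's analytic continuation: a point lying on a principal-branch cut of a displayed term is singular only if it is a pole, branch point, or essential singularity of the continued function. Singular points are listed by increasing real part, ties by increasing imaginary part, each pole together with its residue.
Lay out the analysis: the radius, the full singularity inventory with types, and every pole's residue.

Denominator factor (μ + 3/2)^3: pole of order 3 at -3/2, modulus 3/2.
Denominator factor (μ + 1/12): pole of order 1 at -1/12, modulus 1/12.
The radius of convergence is the smallest modulus among the singular points: 1/12.
At the order-3 pole -3/2 set g(μ) = (μ - (-3/2))^3*f(μ) = (-10*μ/31 - 12/35)/(μ + 1/12).
Order-3 pole: residue = g''(a)/2; g''(-3/2) = 69696/313565, so the residue is 34848/313565.
At the order-1 pole -1/12 set g(μ) = (μ - (-1/12))*f(μ) = (-10*μ/31 - 12/35)/(μ + 3/2)**3.
Simple pole: residue = g(a) at a = -1/12, which is -34848/313565.
List the singular points by increasing real part (a conjugate pair: the negative imaginary part first).

Radius of convergence at 0: 1/12.
At -3/2: a pole of order 3; residue 34848/313565.
At -1/12: a pole of order 1; residue -34848/313565.


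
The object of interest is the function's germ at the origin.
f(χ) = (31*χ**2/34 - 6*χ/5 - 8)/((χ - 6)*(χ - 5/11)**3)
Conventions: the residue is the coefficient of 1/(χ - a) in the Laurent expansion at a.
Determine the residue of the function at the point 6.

At the order-1 pole 6 set g(χ) = (χ - (6))*f(χ) = (31*χ**2/34 - 6*χ/5 - 8)/(χ - 5/11)**3.
Simple pole: residue = g(a) at a = 6, which is 1993838/19293385.

The residue is 1993838/19293385.


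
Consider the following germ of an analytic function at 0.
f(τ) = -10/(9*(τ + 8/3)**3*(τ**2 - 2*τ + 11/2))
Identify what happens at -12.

The point is a regular point.

Denominator factors: τ**2 - 2*τ + 11/2 = 347/2 at τ = -12; τ + 8/3 = -28/3 at τ = -12 — none vanishes.
So the germ continues analytically to -12.


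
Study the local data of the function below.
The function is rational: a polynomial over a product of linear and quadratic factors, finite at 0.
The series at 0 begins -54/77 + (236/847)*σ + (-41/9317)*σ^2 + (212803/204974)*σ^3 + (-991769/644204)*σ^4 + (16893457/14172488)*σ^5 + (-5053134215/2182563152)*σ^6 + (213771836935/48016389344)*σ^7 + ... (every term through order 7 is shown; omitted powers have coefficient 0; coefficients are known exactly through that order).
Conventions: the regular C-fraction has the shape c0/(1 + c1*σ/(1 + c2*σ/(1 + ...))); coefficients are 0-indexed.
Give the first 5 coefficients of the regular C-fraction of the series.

The regular C-fraction coefficients are [-54/77, 118/297, -2431/6372, -5602851/573716, 628746952/56051567].

Taylor coefficients (read off): a_0 = -54/77, a_1 = 236/847, a_2 = -41/9317, a_3 = 212803/204974, a_4 = -991769/644204.
c0 = a_0 = -54/77. Peel one level at a time: if S = 1 + c*σ/S' with S'(0) = 1, then c is the σ-coefficient of S and S' = c*σ/(S - 1).
S_1 = c0/f = 1 + (118/297)*σ + (221/1458)*σ^2 + ...; c1 = 118/297.
S_2 = c1*σ/(S_1 - 1) = 1 + (-2431/6372)*σ + (-207513/55696)*σ^2 + ...; c2 = -2431/6372.
S_3 = c2*σ/(S_2 - 1) = 1 + (-5602851/573716)*σ + (647396226/5909761)*σ^2 + ...; c3 = -5602851/573716.
S_4 = c3*σ/(S_3 - 1) = 1 + (628746952/56051567)*σ + ...; c4 = 628746952/56051567.


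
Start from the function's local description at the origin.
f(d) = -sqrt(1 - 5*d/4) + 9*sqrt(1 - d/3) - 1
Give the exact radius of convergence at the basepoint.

The radius of convergence is 4/5.

Branch term (-1)*sqrt(1 - d/(4/5)): its argument vanishes at d = 4/5, a square-root branch point, modulus 4/5.
Branch term (9)*sqrt(1 - d/(3)): its argument vanishes at d = 3, a square-root branch point, modulus 3.
The radius of convergence is the smallest modulus among the singular points: 4/5.


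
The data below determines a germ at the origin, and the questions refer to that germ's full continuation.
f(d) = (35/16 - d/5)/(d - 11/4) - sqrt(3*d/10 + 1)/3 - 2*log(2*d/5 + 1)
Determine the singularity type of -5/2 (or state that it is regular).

The point is a logarithmic branch point.

The term (-2)*log(1 - d/(-5/2)) has argument 1 - -5/2/(-5/2) = 0 at -5/2: a logarithmic (infinitely-sheeted) branch point; the remaining terms are analytic or single-valued there.


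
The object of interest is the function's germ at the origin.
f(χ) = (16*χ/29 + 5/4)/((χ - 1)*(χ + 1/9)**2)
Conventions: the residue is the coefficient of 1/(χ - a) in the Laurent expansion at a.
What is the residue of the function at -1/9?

At the order-2 pole -1/9 set g(χ) = (χ - (-1/9))^2*f(χ) = (16*χ/29 + 5/4)/(χ - 1).
Order-2 pole: residue = g'(a); g'(-1/9) = -16929/11600, so the residue is -16929/11600.

The residue is -16929/11600.


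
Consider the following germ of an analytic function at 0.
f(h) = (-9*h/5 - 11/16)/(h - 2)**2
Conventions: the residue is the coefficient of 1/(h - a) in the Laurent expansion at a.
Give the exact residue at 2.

At the order-2 pole 2 set g(h) = (h - (2))^2*f(h) = -9*h/5 - 11/16.
Order-2 pole: residue = g'(a); g'(2) = -9/5, so the residue is -9/5.

The residue is -9/5.


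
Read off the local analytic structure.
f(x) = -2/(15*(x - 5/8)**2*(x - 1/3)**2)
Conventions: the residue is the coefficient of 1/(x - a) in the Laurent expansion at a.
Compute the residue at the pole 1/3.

The residue is -18432/1715.

At the order-2 pole 1/3 set g(x) = (x - (1/3))^2*f(x) = -2/(15*(x - 5/8)**2).
Order-2 pole: residue = g'(a); g'(1/3) = -18432/1715, so the residue is -18432/1715.


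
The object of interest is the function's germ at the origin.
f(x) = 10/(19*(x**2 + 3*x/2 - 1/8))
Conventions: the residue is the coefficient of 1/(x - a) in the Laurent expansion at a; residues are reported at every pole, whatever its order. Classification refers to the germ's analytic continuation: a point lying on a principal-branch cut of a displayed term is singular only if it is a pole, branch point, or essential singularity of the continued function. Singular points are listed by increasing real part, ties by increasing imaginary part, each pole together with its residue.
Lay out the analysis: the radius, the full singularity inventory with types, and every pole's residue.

Radius of convergence at 0: -3/4 + (1/4)*sqrt(11).
At -3/4 - (1/4)*sqrt(11): a pole of order 1; residue -(20/209)*sqrt(11).
At -3/4 + (1/4)*sqrt(11): a pole of order 1; residue (20/209)*sqrt(11).

Denominator factor (x**2 + 3*x/2 - 1/8): discriminant 11/4, real irrational roots -3/4 + (1/4)*sqrt(11) and -3/4 - (1/4)*sqrt(11); poles of order 1, moduli -3/4 + (1/4)*sqrt(11) and 3/4 + (1/4)*sqrt(11).
The radius of convergence is the smallest modulus among the singular points: -3/4 + (1/4)*sqrt(11).
The factor x**2 + 3*x/2 - 1/8 splits as (x - a)(x - a') with a = -3/4 - (1/4)*sqrt(11), a' = -3/4 + (1/4)*sqrt(11). At the order-1 pole a set g(x) = (x - a)*f(x) = [10/19] / (x - a').
Simple pole: residue = g(a) at a = -3/4 - (1/4)*sqrt(11), which is -(20/209)*sqrt(11).
The factor x**2 + 3*x/2 - 1/8 splits as (x - a)(x - a') with a = -3/4 + (1/4)*sqrt(11), a' = -3/4 - (1/4)*sqrt(11). At the order-1 pole a set g(x) = (x - a)*f(x) = [10/19] / (x - a').
Simple pole: residue = g(a) at a = -3/4 + (1/4)*sqrt(11), which is (20/209)*sqrt(11).
List the singular points by increasing real part (a conjugate pair: the negative imaginary part first).


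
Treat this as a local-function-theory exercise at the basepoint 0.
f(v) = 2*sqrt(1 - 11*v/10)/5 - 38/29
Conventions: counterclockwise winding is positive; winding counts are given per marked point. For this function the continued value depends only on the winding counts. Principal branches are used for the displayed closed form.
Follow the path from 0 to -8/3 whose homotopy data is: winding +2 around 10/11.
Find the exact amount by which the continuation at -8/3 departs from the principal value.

Continued minus principal equals 0.

The rational part is single-valued and drops out of the difference; each branch term changes only by its own monodromy.
(2/5)*sqrt(1 - v/(10/11)): winding +2 is even, the square root returns to the same sheet, contribution 0.
Summing the contributions at v = -8/3 gives 0.


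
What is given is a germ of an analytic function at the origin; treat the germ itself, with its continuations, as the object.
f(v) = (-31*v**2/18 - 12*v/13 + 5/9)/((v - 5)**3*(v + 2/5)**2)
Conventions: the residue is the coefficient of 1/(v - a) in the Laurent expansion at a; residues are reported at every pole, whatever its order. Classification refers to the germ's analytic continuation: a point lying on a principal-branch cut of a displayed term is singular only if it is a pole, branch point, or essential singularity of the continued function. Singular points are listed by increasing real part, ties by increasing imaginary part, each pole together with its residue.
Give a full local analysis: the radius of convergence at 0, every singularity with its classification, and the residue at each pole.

Denominator factor (v + 2/5)^2: pole of order 2 at -2/5, modulus 2/5.
Denominator factor (v - 5)^3: pole of order 3 at 5, modulus 5.
The radius of convergence is the smallest modulus among the singular points: 2/5.
At the order-2 pole -2/5 set g(v) = (v - (-2/5))^2*f(v) = (-31*v**2/18 - 12*v/13 + 5/9)/(v - 5)**3.
Order-2 pole: residue = g'(a); g'(-2/5) = -1325/255879, so the residue is -1325/255879.
At the order-3 pole 5 set g(v) = (v - (5))^3*f(v) = (-31*v**2/18 - 12*v/13 + 5/9)/(v + 2/5)**2.
Order-3 pole: residue = g''(a)/2; g''(5) = 2650/255879, so the residue is 1325/255879.
List the singular points by increasing real part (a conjugate pair: the negative imaginary part first).

Radius of convergence at 0: 2/5.
At -2/5: a pole of order 2; residue -1325/255879.
At 5: a pole of order 3; residue 1325/255879.


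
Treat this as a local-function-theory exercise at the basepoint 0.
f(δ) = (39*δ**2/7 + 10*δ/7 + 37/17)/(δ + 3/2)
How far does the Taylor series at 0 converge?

Denominator factor (δ + 3/2): pole of order 1 at -3/2, modulus 3/2.
The radius of convergence is the smallest modulus among the singular points: 3/2.

The radius of convergence is 3/2.


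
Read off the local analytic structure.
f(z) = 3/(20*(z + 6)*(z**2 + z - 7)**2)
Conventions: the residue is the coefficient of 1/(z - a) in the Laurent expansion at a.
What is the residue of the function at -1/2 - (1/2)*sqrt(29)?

The residue is -3/21160 + (561/17795560)*sqrt(29).

The factor z**2 + z - 7 splits as (z - a)(z - a') with a = -1/2 - (1/2)*sqrt(29), a' = -1/2 + (1/2)*sqrt(29). At the order-2 pole a set g(z) = (z - a)^2*f(z) = [3/(20*(z + 6))] / (z - a')^2.
Order-2 pole: residue = g'(a); g'(-1/2 - (1/2)*sqrt(29)) = -3/21160 + (561/17795560)*sqrt(29), so the residue is -3/21160 + (561/17795560)*sqrt(29).


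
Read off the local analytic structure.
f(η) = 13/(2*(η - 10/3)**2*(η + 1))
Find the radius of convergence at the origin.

The radius of convergence is 1.

Denominator factor (η - 10/3)^2: pole of order 2 at 10/3, modulus 10/3.
Denominator factor (η + 1): pole of order 1 at -1, modulus 1.
The radius of convergence is the smallest modulus among the singular points: 1.


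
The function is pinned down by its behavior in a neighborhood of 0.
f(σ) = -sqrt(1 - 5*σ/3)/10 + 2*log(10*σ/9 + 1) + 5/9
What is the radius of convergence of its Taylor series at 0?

Branch term (-1/10)*sqrt(1 - σ/(3/5)): its argument vanishes at σ = 3/5, a square-root branch point, modulus 3/5.
Branch term (2)*log(1 - σ/(-9/10)): its argument vanishes at σ = -9/10, a logarithmic branch point, modulus 9/10.
The radius of convergence is the smallest modulus among the singular points: 3/5.

The radius of convergence is 3/5.


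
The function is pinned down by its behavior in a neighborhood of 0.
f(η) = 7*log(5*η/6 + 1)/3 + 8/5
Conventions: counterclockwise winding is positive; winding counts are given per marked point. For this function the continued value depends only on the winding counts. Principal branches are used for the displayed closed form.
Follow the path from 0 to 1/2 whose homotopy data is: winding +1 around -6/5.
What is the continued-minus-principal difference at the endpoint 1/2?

The rational part is single-valued and drops out of the difference; each branch term changes only by its own monodromy.
(7/3)*log(1 - η/(-6/5)): each positive loop around -6/5 adds 2*pi*i to the log, so winding +1 contributes (7/3)*(1)*2*pi*i = (14/3)*pi*i.
Summing the contributions at η = 1/2 gives (14/3)*pi*i.

Continued minus principal equals (14/3)*pi*i.


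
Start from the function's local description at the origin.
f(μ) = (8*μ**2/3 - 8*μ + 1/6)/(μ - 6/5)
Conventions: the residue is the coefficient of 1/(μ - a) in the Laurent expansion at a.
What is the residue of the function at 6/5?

The residue is -839/150.

At the order-1 pole 6/5 set g(μ) = (μ - (6/5))*f(μ) = 8*μ**2/3 - 8*μ + 1/6.
Simple pole: residue = g(a) at a = 6/5, which is -839/150.


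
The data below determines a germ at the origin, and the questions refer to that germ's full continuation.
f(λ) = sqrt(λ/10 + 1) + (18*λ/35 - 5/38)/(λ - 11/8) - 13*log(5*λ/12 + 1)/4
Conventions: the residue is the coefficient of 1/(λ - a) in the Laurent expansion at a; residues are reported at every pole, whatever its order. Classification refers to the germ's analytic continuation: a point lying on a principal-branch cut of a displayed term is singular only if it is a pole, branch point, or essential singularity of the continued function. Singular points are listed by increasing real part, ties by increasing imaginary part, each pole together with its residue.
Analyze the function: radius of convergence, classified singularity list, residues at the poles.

Denominator factor (λ - 11/8): pole of order 1 at 11/8, modulus 11/8.
Branch term (-13/4)*log(1 - λ/(-12/5)): its argument vanishes at λ = -12/5, a logarithmic branch point, modulus 12/5.
Branch term (1)*sqrt(1 - λ/(-10)): its argument vanishes at λ = -10, a square-root branch point, modulus 10.
The radius of convergence is the smallest modulus among the singular points: 11/8.
The branch terms are analytic at 11/8 and contribute nothing to the residue; only the rational part matters.
At the order-1 pole 11/8 set g(λ) = (λ - (11/8))*(rational part) = 18*λ/35 - 5/38.
Simple pole: residue = g(a) at a = 11/8, which is 1531/2660.
List the singular points by increasing real part (a conjugate pair: the negative imaginary part first).

Radius of convergence at 0: 11/8.
At -10: an algebraic (square-root) branch point.
At -12/5: a logarithmic branch point.
At 11/8: a pole of order 1; residue 1531/2660.


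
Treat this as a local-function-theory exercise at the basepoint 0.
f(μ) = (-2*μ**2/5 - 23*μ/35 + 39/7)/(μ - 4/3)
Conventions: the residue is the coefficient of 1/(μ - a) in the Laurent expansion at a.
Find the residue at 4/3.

At the order-1 pole 4/3 set g(μ) = (μ - (4/3))*f(μ) = -2*μ**2/5 - 23*μ/35 + 39/7.
Simple pole: residue = g(a) at a = 4/3, which is 251/63.

The residue is 251/63.


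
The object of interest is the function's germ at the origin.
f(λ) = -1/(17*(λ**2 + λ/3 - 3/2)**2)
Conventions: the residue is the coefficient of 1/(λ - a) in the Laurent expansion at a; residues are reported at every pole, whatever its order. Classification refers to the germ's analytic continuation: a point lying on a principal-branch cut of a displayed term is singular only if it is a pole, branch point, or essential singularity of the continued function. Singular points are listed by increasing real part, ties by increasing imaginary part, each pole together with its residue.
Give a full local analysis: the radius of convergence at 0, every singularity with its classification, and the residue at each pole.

Denominator factor (λ**2 + λ/3 - 3/2)^2: discriminant 55/9, real irrational roots -1/6 + (1/6)*sqrt(55) and -1/6 - (1/6)*sqrt(55); poles of order 2, moduli -1/6 + (1/6)*sqrt(55) and 1/6 + (1/6)*sqrt(55).
The radius of convergence is the smallest modulus among the singular points: -1/6 + (1/6)*sqrt(55).
The factor λ**2 + λ/3 - 3/2 splits as (λ - a)(λ - a') with a = -1/6 - (1/6)*sqrt(55), a' = -1/6 + (1/6)*sqrt(55). At the order-2 pole a set g(λ) = (λ - a)^2*f(λ) = [-1/17] / (λ - a')^2.
Order-2 pole: residue = g'(a); g'(-1/6 - (1/6)*sqrt(55)) = -(54/51425)*sqrt(55), so the residue is -(54/51425)*sqrt(55).
The factor λ**2 + λ/3 - 3/2 splits as (λ - a)(λ - a') with a = -1/6 + (1/6)*sqrt(55), a' = -1/6 - (1/6)*sqrt(55). At the order-2 pole a set g(λ) = (λ - a)^2*f(λ) = [-1/17] / (λ - a')^2.
Order-2 pole: residue = g'(a); g'(-1/6 + (1/6)*sqrt(55)) = (54/51425)*sqrt(55), so the residue is (54/51425)*sqrt(55).
List the singular points by increasing real part (a conjugate pair: the negative imaginary part first).

Radius of convergence at 0: -1/6 + (1/6)*sqrt(55).
At -1/6 - (1/6)*sqrt(55): a pole of order 2; residue -(54/51425)*sqrt(55).
At -1/6 + (1/6)*sqrt(55): a pole of order 2; residue (54/51425)*sqrt(55).


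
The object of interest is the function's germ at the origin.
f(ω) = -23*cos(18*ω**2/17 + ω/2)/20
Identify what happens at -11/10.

There is no denominator, hence no pole anywhere.
The factor cos(18*ω**2/17 + ω/2) is entire.
So the germ continues analytically to -11/10.

The point is a regular point.


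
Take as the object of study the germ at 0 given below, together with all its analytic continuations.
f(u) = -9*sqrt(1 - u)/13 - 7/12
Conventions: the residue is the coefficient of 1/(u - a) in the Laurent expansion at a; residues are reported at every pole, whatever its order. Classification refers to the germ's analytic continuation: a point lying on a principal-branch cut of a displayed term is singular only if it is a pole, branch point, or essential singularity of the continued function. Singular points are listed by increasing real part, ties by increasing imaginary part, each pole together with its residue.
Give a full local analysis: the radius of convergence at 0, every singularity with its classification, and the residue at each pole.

Radius of convergence at 0: 1.
At 1: an algebraic (square-root) branch point.

Branch term (-9/13)*sqrt(1 - u/(1)): its argument vanishes at u = 1, a square-root branch point, modulus 1.
The radius of convergence is the smallest modulus among the singular points: 1.


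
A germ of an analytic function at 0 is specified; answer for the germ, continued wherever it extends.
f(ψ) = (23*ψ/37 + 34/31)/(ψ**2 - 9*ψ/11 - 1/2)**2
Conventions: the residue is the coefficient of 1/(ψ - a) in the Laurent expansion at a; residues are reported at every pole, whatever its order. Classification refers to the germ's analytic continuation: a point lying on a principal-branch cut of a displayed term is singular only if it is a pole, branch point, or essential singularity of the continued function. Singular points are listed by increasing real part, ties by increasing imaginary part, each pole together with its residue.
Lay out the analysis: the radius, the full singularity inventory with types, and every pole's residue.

Radius of convergence at 0: -9/22 + (1/22)*sqrt(323).
At 9/22 - (1/22)*sqrt(323): a pole of order 2; residue (4125253/119665363)*sqrt(323).
At 9/22 + (1/22)*sqrt(323): a pole of order 2; residue -(4125253/119665363)*sqrt(323).

Denominator factor (ψ**2 - 9*ψ/11 - 1/2)^2: discriminant 323/121, real irrational roots 9/22 + (1/22)*sqrt(323) and 9/22 - (1/22)*sqrt(323); poles of order 2, moduli 9/22 + (1/22)*sqrt(323) and -9/22 + (1/22)*sqrt(323).
The radius of convergence is the smallest modulus among the singular points: -9/22 + (1/22)*sqrt(323).
The factor ψ**2 - 9*ψ/11 - 1/2 splits as (ψ - a)(ψ - a') with a = 9/22 - (1/22)*sqrt(323), a' = 9/22 + (1/22)*sqrt(323). At the order-2 pole a set g(ψ) = (ψ - a)^2*f(ψ) = [23*ψ/37 + 34/31] / (ψ - a')^2.
Order-2 pole: residue = g'(a); g'(9/22 - (1/22)*sqrt(323)) = (4125253/119665363)*sqrt(323), so the residue is (4125253/119665363)*sqrt(323).
The factor ψ**2 - 9*ψ/11 - 1/2 splits as (ψ - a)(ψ - a') with a = 9/22 + (1/22)*sqrt(323), a' = 9/22 - (1/22)*sqrt(323). At the order-2 pole a set g(ψ) = (ψ - a)^2*f(ψ) = [23*ψ/37 + 34/31] / (ψ - a')^2.
Order-2 pole: residue = g'(a); g'(9/22 + (1/22)*sqrt(323)) = -(4125253/119665363)*sqrt(323), so the residue is -(4125253/119665363)*sqrt(323).
List the singular points by increasing real part (a conjugate pair: the negative imaginary part first).


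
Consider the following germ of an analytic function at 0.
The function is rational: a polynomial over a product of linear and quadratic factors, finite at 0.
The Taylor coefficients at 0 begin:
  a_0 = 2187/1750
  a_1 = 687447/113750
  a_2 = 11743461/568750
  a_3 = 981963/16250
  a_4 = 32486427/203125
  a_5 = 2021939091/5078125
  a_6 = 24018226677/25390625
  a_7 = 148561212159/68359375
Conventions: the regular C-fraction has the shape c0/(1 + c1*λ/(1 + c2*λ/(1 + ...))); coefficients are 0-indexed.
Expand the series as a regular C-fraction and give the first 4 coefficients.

Taylor coefficients (read off): a_0 = 2187/1750, a_1 = 687447/113750, a_2 = 11743461/568750, a_3 = 981963/16250.
c0 = a_0 = 2187/1750. Peel one level at a time: if S = 1 + c*λ/S' with S'(0) = 1, then c is the λ-coefficient of S and S' = c*λ/(S - 1).
S_1 = c0/f = 1 + (-943/195)*λ + (260998/38025)*λ^2 + ...; c1 = -943/195.
S_2 = c1*λ/(S_1 - 1) = 1 + (260998/183885)*λ + (37211206/22231225)*λ^2 + ...; c2 = 260998/183885.
S_3 = c2*λ/(S_2 - 1) = 1 + (-725618517/615302785)*λ + ...; c3 = -725618517/615302785.

The regular C-fraction coefficients are [2187/1750, -943/195, 260998/183885, -725618517/615302785].


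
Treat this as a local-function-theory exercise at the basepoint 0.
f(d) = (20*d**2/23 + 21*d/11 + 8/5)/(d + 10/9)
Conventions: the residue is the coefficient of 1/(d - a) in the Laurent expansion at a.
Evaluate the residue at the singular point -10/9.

At the order-1 pole -10/9 set g(d) = (d - (-10/9))*f(d) = 20*d**2/23 + 21*d/11 + 8/5.
Simple pole: residue = g(a) at a = -10/9, which is 56594/102465.

The residue is 56594/102465.


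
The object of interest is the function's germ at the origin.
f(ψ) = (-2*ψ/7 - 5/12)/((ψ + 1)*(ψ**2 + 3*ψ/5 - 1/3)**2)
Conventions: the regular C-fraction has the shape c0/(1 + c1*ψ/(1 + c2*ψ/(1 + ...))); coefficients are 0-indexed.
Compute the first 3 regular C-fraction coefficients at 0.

The regular C-fraction coefficients are [-15/4, -23/7, -5031/4025].

Taylor coefficients (expand at 0): a_0 = -15/4, a_1 = -345/28, a_2 = -1956/35.
c0 = a_0 = -15/4. Peel one level at a time: if S = 1 + c*ψ/S' with S'(0) = 1, then c is the ψ-coefficient of S and S' = c*ψ/(S - 1).
S_1 = c0/f = 1 + (-23/7)*ψ + (-5031/1225)*ψ^2 + ...; c1 = -23/7.
S_2 = c1*ψ/(S_1 - 1) = 1 + (-5031/4025)*ψ + ...; c2 = -5031/4025.


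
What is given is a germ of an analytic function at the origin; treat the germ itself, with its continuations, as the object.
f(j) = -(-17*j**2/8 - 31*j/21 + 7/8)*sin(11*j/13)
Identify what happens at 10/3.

The point is a regular point.

There is no denominator, hence no pole anywhere.
The factor -sin(11*j/13) is entire.
So the germ continues analytically to 10/3.


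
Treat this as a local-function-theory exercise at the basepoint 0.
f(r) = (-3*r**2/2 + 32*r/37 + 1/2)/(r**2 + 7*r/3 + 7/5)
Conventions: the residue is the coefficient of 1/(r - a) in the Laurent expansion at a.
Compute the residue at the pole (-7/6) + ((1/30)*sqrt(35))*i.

The residue is (323/148) + ((5533/5180)*sqrt(35))*i.

The factor r**2 + 7*r/3 + 7/5 splits as (r - a)(r - a') with a = (-7/6) + ((1/30)*sqrt(35))*i, a' = (-7/6) - ((1/30)*sqrt(35))*i. At the order-1 pole a set g(r) = (r - a)*f(r) = [-3*r**2/2 + 32*r/37 + 1/2] / (r - a').
Simple pole: residue = g(a) at a = (-7/6) + ((1/30)*sqrt(35))*i, which is (323/148) + ((5533/5180)*sqrt(35))*i.


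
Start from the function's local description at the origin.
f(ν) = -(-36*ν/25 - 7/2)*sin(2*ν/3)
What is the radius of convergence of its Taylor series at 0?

The factor -sin(2*ν/3) is entire and contributes no finite singular point.
The polynomial part has no poles.
No finite singular points: the Taylor series at 0 converges everywhere.

The radius of convergence is infinite.


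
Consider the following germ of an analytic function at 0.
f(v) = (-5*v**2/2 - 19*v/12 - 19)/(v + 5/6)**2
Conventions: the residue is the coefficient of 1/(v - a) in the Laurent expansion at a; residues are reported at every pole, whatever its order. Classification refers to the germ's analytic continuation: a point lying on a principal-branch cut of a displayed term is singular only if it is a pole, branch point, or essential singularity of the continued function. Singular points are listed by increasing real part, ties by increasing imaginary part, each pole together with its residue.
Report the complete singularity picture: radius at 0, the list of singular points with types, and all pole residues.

Radius of convergence at 0: 5/6.
At -5/6: a pole of order 2; residue 31/12.

Denominator factor (v + 5/6)^2: pole of order 2 at -5/6, modulus 5/6.
The radius of convergence is the smallest modulus among the singular points: 5/6.
At the order-2 pole -5/6 set g(v) = (v - (-5/6))^2*f(v) = -5*v**2/2 - 19*v/12 - 19.
Order-2 pole: residue = g'(a); g'(-5/6) = 31/12, so the residue is 31/12.


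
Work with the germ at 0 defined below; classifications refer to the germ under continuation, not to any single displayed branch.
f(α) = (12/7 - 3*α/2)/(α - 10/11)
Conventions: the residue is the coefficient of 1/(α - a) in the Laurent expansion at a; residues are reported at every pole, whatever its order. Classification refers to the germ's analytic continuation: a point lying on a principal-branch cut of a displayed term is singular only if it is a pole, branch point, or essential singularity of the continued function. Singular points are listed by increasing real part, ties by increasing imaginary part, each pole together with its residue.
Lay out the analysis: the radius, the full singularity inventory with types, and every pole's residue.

Denominator factor (α - 10/11): pole of order 1 at 10/11, modulus 10/11.
The radius of convergence is the smallest modulus among the singular points: 10/11.
At the order-1 pole 10/11 set g(α) = (α - (10/11))*f(α) = 12/7 - 3*α/2.
Simple pole: residue = g(a) at a = 10/11, which is 27/77.

Radius of convergence at 0: 10/11.
At 10/11: a pole of order 1; residue 27/77.


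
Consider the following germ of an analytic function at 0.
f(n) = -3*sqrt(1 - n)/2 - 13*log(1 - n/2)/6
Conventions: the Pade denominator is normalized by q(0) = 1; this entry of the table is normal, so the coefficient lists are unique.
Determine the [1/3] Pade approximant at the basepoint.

Taylor coefficients needed (expand at 0): a_0 = -3/2, a_1 = 11/6, a_2 = 11/24, a_3 = 53/288, a_4 = 71/768.
Write the denominator as Q(n) = 1 + q1*n + q2*n^2 + q3*n^3. Requiring Q*f - P = O(n^5) with deg P <= 1 kills the coefficients of n^2..n^4 in Q*f:
  n^2: a_2 + q1*a_1 + q2*a_0 = 0, i.e. 11/24 + (11/6)*q1 + (-3/2)*q2 = 0.
  n^3: a_3 + q1*a_2 + q2*a_1 + q3*a_0 = 0, i.e. 53/288 + (11/24)*q1 + (11/6)*q2 + (-3/2)*q3 = 0.
  n^4: a_4 + q1*a_3 + q2*a_2 + q3*a_1 = 0, i.e. 71/768 + (53/288)*q1 + (11/24)*q2 + (11/6)*q3 = 0.
Solving this linear system: q1 = -71047/251512, q2 = -29953/754536, q3 = -36661/3018144.
The numerator is Q*f truncated at degree 1: P0 = a_0 = -3/2; P1 = a_1 + q1*a_0 = 3406055/1509072.

The Pade approximant has numerator coefficients [-3/2, 3406055/1509072]; denominator coefficients [1, -71047/251512, -29953/754536, -36661/3018144].


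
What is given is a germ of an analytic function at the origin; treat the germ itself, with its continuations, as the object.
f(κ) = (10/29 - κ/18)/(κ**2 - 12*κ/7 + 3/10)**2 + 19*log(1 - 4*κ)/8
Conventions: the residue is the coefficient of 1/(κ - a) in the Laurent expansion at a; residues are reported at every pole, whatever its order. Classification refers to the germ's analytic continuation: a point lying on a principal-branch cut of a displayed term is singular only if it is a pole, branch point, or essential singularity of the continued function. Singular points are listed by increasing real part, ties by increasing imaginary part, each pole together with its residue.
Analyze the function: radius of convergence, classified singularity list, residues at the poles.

Radius of convergence at 0: 6/7 - (1/70)*sqrt(2130).
At 6/7 - (1/70)*sqrt(2130): a pole of order 2; residue (44345/7894206)*sqrt(2130).
At 1/4: a logarithmic branch point.
At 6/7 + (1/70)*sqrt(2130): a pole of order 2; residue -(44345/7894206)*sqrt(2130).

Denominator factor (κ**2 - 12*κ/7 + 3/10)^2: discriminant 426/245, real irrational roots 6/7 + (1/70)*sqrt(2130) and 6/7 - (1/70)*sqrt(2130); poles of order 2, moduli 6/7 + (1/70)*sqrt(2130) and 6/7 - (1/70)*sqrt(2130).
Branch term (19/8)*log(1 - κ/(1/4)): its argument vanishes at κ = 1/4, a logarithmic branch point, modulus 1/4.
The radius of convergence is the smallest modulus among the singular points: 6/7 - (1/70)*sqrt(2130).
The branch term is analytic at 6/7 - (1/70)*sqrt(2130) and contributes nothing to the residue; only the rational part matters.
The factor κ**2 - 12*κ/7 + 3/10 splits as (κ - a)(κ - a') with a = 6/7 - (1/70)*sqrt(2130), a' = 6/7 + (1/70)*sqrt(2130). At the order-2 pole a set g(κ) = (κ - a)^2*(rational part) = [10/29 - κ/18] / (κ - a')^2.
Order-2 pole: residue = g'(a); g'(6/7 - (1/70)*sqrt(2130)) = (44345/7894206)*sqrt(2130), so the residue is (44345/7894206)*sqrt(2130).
The branch term is analytic at 6/7 + (1/70)*sqrt(2130) and contributes nothing to the residue; only the rational part matters.
The factor κ**2 - 12*κ/7 + 3/10 splits as (κ - a)(κ - a') with a = 6/7 + (1/70)*sqrt(2130), a' = 6/7 - (1/70)*sqrt(2130). At the order-2 pole a set g(κ) = (κ - a)^2*(rational part) = [10/29 - κ/18] / (κ - a')^2.
Order-2 pole: residue = g'(a); g'(6/7 + (1/70)*sqrt(2130)) = -(44345/7894206)*sqrt(2130), so the residue is -(44345/7894206)*sqrt(2130).
List the singular points by increasing real part (a conjugate pair: the negative imaginary part first).


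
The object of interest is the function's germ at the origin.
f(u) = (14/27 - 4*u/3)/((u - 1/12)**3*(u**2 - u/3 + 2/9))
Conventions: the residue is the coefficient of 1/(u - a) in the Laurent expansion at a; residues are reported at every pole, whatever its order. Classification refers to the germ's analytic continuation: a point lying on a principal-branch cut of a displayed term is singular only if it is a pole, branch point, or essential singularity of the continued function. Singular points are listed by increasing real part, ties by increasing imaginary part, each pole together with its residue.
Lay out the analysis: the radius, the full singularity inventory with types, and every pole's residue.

Denominator factor (u**2 - u/3 + 2/9): discriminant -7/9, complex-conjugate roots (1/6) + ((1/6)*sqrt(7))*i and (1/6) - ((1/6)*sqrt(7))*i; poles of order 1, moduli (1/3)*sqrt(2) and (1/3)*sqrt(2).
Denominator factor (u - 1/12)^3: pole of order 3 at 1/12, modulus 1/12.
The radius of convergence is the smallest modulus among the singular points: 1/12.
At the order-3 pole 1/12 set g(u) = (u - (1/12))^3*f(u) = (14/27 - 4*u/3)/(u**2 - u/3 + 2/9).
Order-3 pole: residue = g''(a)/2; g''(1/12) = -689664/24389, so the residue is -344832/24389.
The factor u**2 - u/3 + 2/9 splits as (u - a)(u - a') with a = (1/6) - ((1/6)*sqrt(7))*i, a' = (1/6) + ((1/6)*sqrt(7))*i. At the order-1 pole a set g(u) = (u - a)*f(u) = [(14/27 - 4*u/3)/(u - 1/12)**3] / (u - a').
Simple pole: residue = g(a) at a = (1/6) - ((1/6)*sqrt(7))*i, which is (172416/24389) + ((275712/170723)*sqrt(7))*i.
The factor u**2 - u/3 + 2/9 splits as (u - a)(u - a') with a = (1/6) + ((1/6)*sqrt(7))*i, a' = (1/6) - ((1/6)*sqrt(7))*i. At the order-1 pole a set g(u) = (u - a)*f(u) = [(14/27 - 4*u/3)/(u - 1/12)**3] / (u - a').
Simple pole: residue = g(a) at a = (1/6) + ((1/6)*sqrt(7))*i, which is (172416/24389) - ((275712/170723)*sqrt(7))*i.
List the singular points by increasing real part (a conjugate pair: the negative imaginary part first).

Radius of convergence at 0: 1/12.
At 1/12: a pole of order 3; residue -344832/24389.
At (1/6) - ((1/6)*sqrt(7))*i: a pole of order 1; residue (172416/24389) + ((275712/170723)*sqrt(7))*i.
At (1/6) + ((1/6)*sqrt(7))*i: a pole of order 1; residue (172416/24389) - ((275712/170723)*sqrt(7))*i.


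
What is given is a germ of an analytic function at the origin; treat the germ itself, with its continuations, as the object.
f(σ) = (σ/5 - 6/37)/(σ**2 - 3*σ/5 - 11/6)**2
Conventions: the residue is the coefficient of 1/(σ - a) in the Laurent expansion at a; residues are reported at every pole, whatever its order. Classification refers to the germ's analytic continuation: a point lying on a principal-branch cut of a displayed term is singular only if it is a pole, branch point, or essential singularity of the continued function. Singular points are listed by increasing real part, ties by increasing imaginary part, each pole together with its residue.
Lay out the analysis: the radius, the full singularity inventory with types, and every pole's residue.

Denominator factor (σ**2 - 3*σ/5 - 11/6)^2: discriminant 577/75, real irrational roots 3/10 + (1/30)*sqrt(1731) and 3/10 - (1/30)*sqrt(1731); poles of order 2, moduli 3/10 + (1/30)*sqrt(1731) and -3/10 + (1/30)*sqrt(1731).
The radius of convergence is the smallest modulus among the singular points: -3/10 + (1/30)*sqrt(1731).
The factor σ**2 - 3*σ/5 - 11/6 splits as (σ - a)(σ - a') with a = 3/10 - (1/30)*sqrt(1731), a' = 3/10 + (1/30)*sqrt(1731). At the order-2 pole a set g(σ) = (σ - a)^2*f(σ) = [σ/5 - 6/37] / (σ - a')^2.
Order-2 pole: residue = g'(a); g'(3/10 - (1/30)*sqrt(1731)) = -(2835/12318373)*sqrt(1731), so the residue is -(2835/12318373)*sqrt(1731).
The factor σ**2 - 3*σ/5 - 11/6 splits as (σ - a)(σ - a') with a = 3/10 + (1/30)*sqrt(1731), a' = 3/10 - (1/30)*sqrt(1731). At the order-2 pole a set g(σ) = (σ - a)^2*f(σ) = [σ/5 - 6/37] / (σ - a')^2.
Order-2 pole: residue = g'(a); g'(3/10 + (1/30)*sqrt(1731)) = (2835/12318373)*sqrt(1731), so the residue is (2835/12318373)*sqrt(1731).
List the singular points by increasing real part (a conjugate pair: the negative imaginary part first).

Radius of convergence at 0: -3/10 + (1/30)*sqrt(1731).
At 3/10 - (1/30)*sqrt(1731): a pole of order 2; residue -(2835/12318373)*sqrt(1731).
At 3/10 + (1/30)*sqrt(1731): a pole of order 2; residue (2835/12318373)*sqrt(1731).


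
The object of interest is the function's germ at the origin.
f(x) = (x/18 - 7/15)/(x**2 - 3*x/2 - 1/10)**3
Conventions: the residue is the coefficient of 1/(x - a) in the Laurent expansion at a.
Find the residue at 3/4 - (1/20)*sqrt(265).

The residue is (2040/148877)*sqrt(265).

The factor x**2 - 3*x/2 - 1/10 splits as (x - a)(x - a') with a = 3/4 - (1/20)*sqrt(265), a' = 3/4 + (1/20)*sqrt(265). At the order-3 pole a set g(x) = (x - a)^3*f(x) = [x/18 - 7/15] / (x - a')^3.
Order-3 pole: residue = g''(a)/2; g''(3/4 - (1/20)*sqrt(265)) = (4080/148877)*sqrt(265), so the residue is (2040/148877)*sqrt(265).


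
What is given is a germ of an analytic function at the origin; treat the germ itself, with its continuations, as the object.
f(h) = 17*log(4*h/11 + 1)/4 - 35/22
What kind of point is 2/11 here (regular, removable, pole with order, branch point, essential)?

There is no denominator, hence no pole anywhere.
Branch term log(1 - h/(-11/4)): argument at 2/11 is 129/121, nonzero, so 2/11 is not its branch point (a point on a principal cut is still regular for the continued germ).
So the germ continues analytically to 2/11.

The point is a regular point.


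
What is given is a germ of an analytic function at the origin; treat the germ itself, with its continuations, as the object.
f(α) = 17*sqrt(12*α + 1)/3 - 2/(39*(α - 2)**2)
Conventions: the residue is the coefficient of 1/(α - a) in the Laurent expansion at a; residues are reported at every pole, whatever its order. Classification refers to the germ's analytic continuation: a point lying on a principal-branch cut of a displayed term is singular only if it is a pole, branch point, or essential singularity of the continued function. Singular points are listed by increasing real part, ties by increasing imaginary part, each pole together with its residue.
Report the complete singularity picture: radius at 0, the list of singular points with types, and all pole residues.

Radius of convergence at 0: 1/12.
At -1/12: an algebraic (square-root) branch point.
At 2: a pole of order 2; residue 0.

Denominator factor (α - 2)^2: pole of order 2 at 2, modulus 2.
Branch term (17/3)*sqrt(1 - α/(-1/12)): its argument vanishes at α = -1/12, a square-root branch point, modulus 1/12.
The radius of convergence is the smallest modulus among the singular points: 1/12.
The branch term is analytic at 2 and contributes nothing to the residue; only the rational part matters.
At the order-2 pole 2 set g(α) = (α - (2))^2*(rational part) = -2/39.
Order-2 pole: residue = g'(a); g'(2) = 0, so the residue is 0.
List the singular points by increasing real part (a conjugate pair: the negative imaginary part first).


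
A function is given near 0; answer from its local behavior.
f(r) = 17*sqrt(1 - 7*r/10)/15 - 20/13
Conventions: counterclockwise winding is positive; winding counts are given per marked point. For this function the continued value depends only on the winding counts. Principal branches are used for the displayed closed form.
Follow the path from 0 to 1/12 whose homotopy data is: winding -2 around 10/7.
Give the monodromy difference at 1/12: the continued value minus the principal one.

The rational part is single-valued and drops out of the difference; each branch term changes only by its own monodromy.
(17/15)*sqrt(1 - r/(10/7)): winding -2 is even, the square root returns to the same sheet, contribution 0.
Summing the contributions at r = 1/12 gives 0.

Continued minus principal equals 0.
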